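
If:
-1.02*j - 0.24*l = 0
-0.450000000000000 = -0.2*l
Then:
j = -0.53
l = 2.25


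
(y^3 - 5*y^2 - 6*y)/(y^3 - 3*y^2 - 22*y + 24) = y*(y + 1)/(y^2 + 3*y - 4)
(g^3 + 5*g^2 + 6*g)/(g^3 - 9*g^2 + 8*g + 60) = g*(g + 3)/(g^2 - 11*g + 30)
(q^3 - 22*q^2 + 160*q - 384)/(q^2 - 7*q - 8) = (q^2 - 14*q + 48)/(q + 1)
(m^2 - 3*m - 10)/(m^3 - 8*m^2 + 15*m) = (m + 2)/(m*(m - 3))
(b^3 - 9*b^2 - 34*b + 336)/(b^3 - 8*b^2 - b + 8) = (b^2 - b - 42)/(b^2 - 1)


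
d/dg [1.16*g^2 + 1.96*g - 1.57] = 2.32*g + 1.96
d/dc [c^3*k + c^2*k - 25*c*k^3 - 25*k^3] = k*(3*c^2 + 2*c - 25*k^2)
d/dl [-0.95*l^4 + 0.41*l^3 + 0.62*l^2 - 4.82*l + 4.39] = -3.8*l^3 + 1.23*l^2 + 1.24*l - 4.82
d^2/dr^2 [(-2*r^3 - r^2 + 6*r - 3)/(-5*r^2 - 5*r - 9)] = 2*(-215*r^3 + 360*r^2 + 1521*r + 291)/(125*r^6 + 375*r^5 + 1050*r^4 + 1475*r^3 + 1890*r^2 + 1215*r + 729)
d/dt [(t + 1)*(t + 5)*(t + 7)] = 3*t^2 + 26*t + 47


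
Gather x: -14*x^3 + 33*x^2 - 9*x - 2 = -14*x^3 + 33*x^2 - 9*x - 2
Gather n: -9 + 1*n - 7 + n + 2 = 2*n - 14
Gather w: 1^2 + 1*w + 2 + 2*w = 3*w + 3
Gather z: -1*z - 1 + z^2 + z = z^2 - 1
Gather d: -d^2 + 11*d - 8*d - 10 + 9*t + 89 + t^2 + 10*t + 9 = -d^2 + 3*d + t^2 + 19*t + 88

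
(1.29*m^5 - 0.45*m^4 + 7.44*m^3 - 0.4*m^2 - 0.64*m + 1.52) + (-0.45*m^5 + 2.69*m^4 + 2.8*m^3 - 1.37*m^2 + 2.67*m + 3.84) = 0.84*m^5 + 2.24*m^4 + 10.24*m^3 - 1.77*m^2 + 2.03*m + 5.36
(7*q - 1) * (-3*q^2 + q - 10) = -21*q^3 + 10*q^2 - 71*q + 10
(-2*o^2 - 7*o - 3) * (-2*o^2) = 4*o^4 + 14*o^3 + 6*o^2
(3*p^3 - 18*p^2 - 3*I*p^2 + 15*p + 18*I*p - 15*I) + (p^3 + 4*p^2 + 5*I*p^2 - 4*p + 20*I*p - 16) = 4*p^3 - 14*p^2 + 2*I*p^2 + 11*p + 38*I*p - 16 - 15*I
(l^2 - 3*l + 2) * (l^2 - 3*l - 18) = l^4 - 6*l^3 - 7*l^2 + 48*l - 36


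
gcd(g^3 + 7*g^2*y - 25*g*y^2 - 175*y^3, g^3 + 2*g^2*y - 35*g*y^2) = -g^2 - 2*g*y + 35*y^2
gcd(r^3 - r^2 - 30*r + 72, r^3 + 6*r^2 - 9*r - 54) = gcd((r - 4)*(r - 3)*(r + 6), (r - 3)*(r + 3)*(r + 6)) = r^2 + 3*r - 18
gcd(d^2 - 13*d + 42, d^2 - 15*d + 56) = d - 7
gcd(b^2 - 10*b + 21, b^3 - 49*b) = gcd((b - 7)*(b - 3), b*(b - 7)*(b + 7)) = b - 7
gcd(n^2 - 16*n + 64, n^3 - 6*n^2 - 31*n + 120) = n - 8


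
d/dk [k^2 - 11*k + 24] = 2*k - 11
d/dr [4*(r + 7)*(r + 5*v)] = 8*r + 20*v + 28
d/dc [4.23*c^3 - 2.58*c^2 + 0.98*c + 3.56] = 12.69*c^2 - 5.16*c + 0.98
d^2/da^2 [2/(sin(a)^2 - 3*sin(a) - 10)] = 2*(-4*sin(a)^4 + 9*sin(a)^3 - 43*sin(a)^2 + 12*sin(a) + 38)/((sin(a) - 5)^3*(sin(a) + 2)^3)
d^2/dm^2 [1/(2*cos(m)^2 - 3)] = 4*(4*sin(m)^4 - cos(4*m))/(cos(2*m) - 2)^3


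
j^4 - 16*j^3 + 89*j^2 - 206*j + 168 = (j - 7)*(j - 4)*(j - 3)*(j - 2)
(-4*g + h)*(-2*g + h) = 8*g^2 - 6*g*h + h^2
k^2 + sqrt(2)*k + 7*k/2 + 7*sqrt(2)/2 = (k + 7/2)*(k + sqrt(2))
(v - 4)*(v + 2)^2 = v^3 - 12*v - 16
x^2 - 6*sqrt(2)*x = x*(x - 6*sqrt(2))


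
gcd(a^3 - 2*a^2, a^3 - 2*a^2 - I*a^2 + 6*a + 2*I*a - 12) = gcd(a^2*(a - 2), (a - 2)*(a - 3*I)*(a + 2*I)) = a - 2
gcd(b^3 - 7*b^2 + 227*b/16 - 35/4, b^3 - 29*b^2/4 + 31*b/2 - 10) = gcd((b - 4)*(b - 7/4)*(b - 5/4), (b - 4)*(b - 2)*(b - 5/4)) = b^2 - 21*b/4 + 5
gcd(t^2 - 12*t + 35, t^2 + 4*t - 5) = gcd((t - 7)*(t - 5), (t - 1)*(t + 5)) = 1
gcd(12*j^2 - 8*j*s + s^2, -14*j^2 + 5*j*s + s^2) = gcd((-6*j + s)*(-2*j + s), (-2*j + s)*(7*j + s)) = -2*j + s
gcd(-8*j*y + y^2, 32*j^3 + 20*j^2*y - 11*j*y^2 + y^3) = -8*j + y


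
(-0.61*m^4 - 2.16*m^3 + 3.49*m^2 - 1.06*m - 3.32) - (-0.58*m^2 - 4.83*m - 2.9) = -0.61*m^4 - 2.16*m^3 + 4.07*m^2 + 3.77*m - 0.42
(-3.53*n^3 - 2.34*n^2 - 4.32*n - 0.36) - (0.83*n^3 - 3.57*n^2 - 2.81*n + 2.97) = -4.36*n^3 + 1.23*n^2 - 1.51*n - 3.33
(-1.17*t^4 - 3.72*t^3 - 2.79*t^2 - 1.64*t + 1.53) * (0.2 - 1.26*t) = 1.4742*t^5 + 4.4532*t^4 + 2.7714*t^3 + 1.5084*t^2 - 2.2558*t + 0.306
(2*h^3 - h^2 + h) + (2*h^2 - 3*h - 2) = 2*h^3 + h^2 - 2*h - 2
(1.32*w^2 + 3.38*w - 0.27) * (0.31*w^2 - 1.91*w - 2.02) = 0.4092*w^4 - 1.4734*w^3 - 9.2059*w^2 - 6.3119*w + 0.5454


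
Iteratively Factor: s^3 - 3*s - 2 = (s + 1)*(s^2 - s - 2) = (s - 2)*(s + 1)*(s + 1)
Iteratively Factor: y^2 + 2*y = (y)*(y + 2)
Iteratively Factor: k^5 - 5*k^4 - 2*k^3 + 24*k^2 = (k + 2)*(k^4 - 7*k^3 + 12*k^2) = k*(k + 2)*(k^3 - 7*k^2 + 12*k) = k^2*(k + 2)*(k^2 - 7*k + 12) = k^2*(k - 3)*(k + 2)*(k - 4)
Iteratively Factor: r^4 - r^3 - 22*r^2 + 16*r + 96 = (r - 3)*(r^3 + 2*r^2 - 16*r - 32) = (r - 3)*(r + 4)*(r^2 - 2*r - 8) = (r - 4)*(r - 3)*(r + 4)*(r + 2)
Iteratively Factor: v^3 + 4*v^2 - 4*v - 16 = (v + 4)*(v^2 - 4) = (v - 2)*(v + 4)*(v + 2)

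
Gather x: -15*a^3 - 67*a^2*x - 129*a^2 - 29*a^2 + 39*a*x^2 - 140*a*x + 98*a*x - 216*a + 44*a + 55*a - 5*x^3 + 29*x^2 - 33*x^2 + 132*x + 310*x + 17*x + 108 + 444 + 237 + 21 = -15*a^3 - 158*a^2 - 117*a - 5*x^3 + x^2*(39*a - 4) + x*(-67*a^2 - 42*a + 459) + 810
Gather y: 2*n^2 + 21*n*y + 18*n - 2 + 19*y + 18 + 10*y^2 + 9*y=2*n^2 + 18*n + 10*y^2 + y*(21*n + 28) + 16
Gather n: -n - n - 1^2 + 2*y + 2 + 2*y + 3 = -2*n + 4*y + 4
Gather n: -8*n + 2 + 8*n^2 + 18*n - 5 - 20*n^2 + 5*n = -12*n^2 + 15*n - 3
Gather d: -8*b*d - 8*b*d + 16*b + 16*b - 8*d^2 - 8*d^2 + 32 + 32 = -16*b*d + 32*b - 16*d^2 + 64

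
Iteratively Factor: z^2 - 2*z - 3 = (z - 3)*(z + 1)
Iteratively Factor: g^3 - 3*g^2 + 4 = (g - 2)*(g^2 - g - 2) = (g - 2)*(g + 1)*(g - 2)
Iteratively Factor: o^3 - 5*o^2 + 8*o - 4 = (o - 2)*(o^2 - 3*o + 2) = (o - 2)^2*(o - 1)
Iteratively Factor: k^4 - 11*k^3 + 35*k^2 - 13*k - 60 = (k - 5)*(k^3 - 6*k^2 + 5*k + 12) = (k - 5)*(k - 4)*(k^2 - 2*k - 3) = (k - 5)*(k - 4)*(k + 1)*(k - 3)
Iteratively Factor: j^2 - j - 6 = (j + 2)*(j - 3)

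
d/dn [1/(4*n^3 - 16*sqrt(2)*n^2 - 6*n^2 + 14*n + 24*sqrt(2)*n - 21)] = 2*(-6*n^2 + 6*n + 16*sqrt(2)*n - 12*sqrt(2) - 7)/(4*n^3 - 16*sqrt(2)*n^2 - 6*n^2 + 14*n + 24*sqrt(2)*n - 21)^2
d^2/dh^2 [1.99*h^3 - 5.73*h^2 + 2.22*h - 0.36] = 11.94*h - 11.46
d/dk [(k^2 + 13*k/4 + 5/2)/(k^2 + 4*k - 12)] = (3*k^2 - 116*k - 196)/(4*(k^4 + 8*k^3 - 8*k^2 - 96*k + 144))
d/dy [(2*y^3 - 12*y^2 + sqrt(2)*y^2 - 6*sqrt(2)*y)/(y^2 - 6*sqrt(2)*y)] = 2*(y^2 - 12*sqrt(2)*y - 6 + 39*sqrt(2))/(y^2 - 12*sqrt(2)*y + 72)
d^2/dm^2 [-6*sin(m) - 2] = 6*sin(m)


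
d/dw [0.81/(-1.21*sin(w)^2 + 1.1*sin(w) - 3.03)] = (1.9602*sin(w) - 0.891)*cos(w)/(1.21*sin(w)^2 - 1.1*sin(w) + 3.03)^2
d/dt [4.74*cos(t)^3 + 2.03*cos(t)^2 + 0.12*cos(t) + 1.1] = (14.22*sin(t)^2 - 4.06*cos(t) - 14.34)*sin(t)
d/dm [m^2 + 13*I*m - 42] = 2*m + 13*I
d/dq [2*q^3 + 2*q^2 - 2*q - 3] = 6*q^2 + 4*q - 2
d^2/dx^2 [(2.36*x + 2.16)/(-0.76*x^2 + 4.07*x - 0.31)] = (-(1.52*x - 4.07)*(2.36*x + 2.16)*(3.04*x - 8.14) + (10.7616*x - 15.9272)*(0.76*x^2 - 4.07*x + 0.31))/(0.76*x^2 - 4.07*x + 0.31)^3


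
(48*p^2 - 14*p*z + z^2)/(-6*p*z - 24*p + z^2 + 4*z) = (-8*p + z)/(z + 4)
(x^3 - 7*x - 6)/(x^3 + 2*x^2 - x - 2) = (x - 3)/(x - 1)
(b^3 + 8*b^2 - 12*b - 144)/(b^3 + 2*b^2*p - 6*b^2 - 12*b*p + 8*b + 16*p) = (b^2 + 12*b + 36)/(b^2 + 2*b*p - 2*b - 4*p)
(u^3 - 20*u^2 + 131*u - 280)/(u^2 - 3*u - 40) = (u^2 - 12*u + 35)/(u + 5)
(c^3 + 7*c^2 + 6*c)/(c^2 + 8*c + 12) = c*(c + 1)/(c + 2)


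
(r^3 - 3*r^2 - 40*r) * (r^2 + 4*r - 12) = r^5 + r^4 - 64*r^3 - 124*r^2 + 480*r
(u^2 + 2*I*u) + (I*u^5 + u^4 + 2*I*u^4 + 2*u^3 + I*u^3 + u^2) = I*u^5 + u^4 + 2*I*u^4 + 2*u^3 + I*u^3 + 2*u^2 + 2*I*u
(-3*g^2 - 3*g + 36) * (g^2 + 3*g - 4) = -3*g^4 - 12*g^3 + 39*g^2 + 120*g - 144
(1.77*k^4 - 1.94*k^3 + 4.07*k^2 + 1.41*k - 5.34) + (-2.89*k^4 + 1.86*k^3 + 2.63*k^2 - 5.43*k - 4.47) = -1.12*k^4 - 0.0799999999999998*k^3 + 6.7*k^2 - 4.02*k - 9.81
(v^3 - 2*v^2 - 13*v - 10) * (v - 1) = v^4 - 3*v^3 - 11*v^2 + 3*v + 10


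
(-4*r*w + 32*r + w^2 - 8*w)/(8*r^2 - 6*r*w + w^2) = (8 - w)/(2*r - w)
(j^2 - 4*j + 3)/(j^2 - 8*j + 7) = (j - 3)/(j - 7)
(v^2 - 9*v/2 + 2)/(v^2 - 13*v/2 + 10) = (2*v - 1)/(2*v - 5)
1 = 1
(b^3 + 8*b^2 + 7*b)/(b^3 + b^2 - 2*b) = (b^2 + 8*b + 7)/(b^2 + b - 2)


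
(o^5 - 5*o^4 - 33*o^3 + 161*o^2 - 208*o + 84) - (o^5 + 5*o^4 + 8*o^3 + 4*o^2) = -10*o^4 - 41*o^3 + 157*o^2 - 208*o + 84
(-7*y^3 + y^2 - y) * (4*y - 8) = -28*y^4 + 60*y^3 - 12*y^2 + 8*y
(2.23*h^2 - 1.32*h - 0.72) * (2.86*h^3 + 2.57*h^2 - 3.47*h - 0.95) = 6.3778*h^5 + 1.9559*h^4 - 13.1897*h^3 + 0.611500000000001*h^2 + 3.7524*h + 0.684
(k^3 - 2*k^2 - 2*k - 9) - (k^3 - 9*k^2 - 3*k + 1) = 7*k^2 + k - 10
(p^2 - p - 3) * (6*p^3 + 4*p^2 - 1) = 6*p^5 - 2*p^4 - 22*p^3 - 13*p^2 + p + 3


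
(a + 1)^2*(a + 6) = a^3 + 8*a^2 + 13*a + 6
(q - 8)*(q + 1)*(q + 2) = q^3 - 5*q^2 - 22*q - 16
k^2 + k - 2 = (k - 1)*(k + 2)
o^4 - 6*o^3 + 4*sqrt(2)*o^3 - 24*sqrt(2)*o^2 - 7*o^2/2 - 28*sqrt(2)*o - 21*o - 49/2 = (o - 7)*(o + 1)*(o + sqrt(2)/2)*(o + 7*sqrt(2)/2)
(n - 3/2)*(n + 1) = n^2 - n/2 - 3/2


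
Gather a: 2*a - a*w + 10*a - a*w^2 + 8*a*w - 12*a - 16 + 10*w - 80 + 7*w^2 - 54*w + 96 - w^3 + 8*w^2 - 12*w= a*(-w^2 + 7*w) - w^3 + 15*w^2 - 56*w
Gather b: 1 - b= 1 - b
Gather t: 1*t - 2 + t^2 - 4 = t^2 + t - 6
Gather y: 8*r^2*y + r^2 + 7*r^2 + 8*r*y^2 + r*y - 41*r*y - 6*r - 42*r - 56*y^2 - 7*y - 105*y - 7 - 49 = 8*r^2 - 48*r + y^2*(8*r - 56) + y*(8*r^2 - 40*r - 112) - 56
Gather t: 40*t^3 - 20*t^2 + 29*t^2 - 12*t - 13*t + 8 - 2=40*t^3 + 9*t^2 - 25*t + 6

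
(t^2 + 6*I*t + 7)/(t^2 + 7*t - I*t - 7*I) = (t + 7*I)/(t + 7)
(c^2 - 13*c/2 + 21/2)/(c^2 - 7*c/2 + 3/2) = (2*c - 7)/(2*c - 1)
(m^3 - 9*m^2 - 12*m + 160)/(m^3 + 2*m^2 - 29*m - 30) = (m^2 - 4*m - 32)/(m^2 + 7*m + 6)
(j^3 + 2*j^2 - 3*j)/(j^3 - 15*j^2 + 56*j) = (j^2 + 2*j - 3)/(j^2 - 15*j + 56)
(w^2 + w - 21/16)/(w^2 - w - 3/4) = (-16*w^2 - 16*w + 21)/(4*(-4*w^2 + 4*w + 3))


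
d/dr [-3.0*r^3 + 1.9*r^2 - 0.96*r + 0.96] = -9.0*r^2 + 3.8*r - 0.96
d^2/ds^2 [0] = 0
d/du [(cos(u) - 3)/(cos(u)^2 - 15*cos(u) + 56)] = (cos(u)^2 - 6*cos(u) - 11)*sin(u)/(cos(u)^2 - 15*cos(u) + 56)^2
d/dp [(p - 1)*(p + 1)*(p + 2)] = 3*p^2 + 4*p - 1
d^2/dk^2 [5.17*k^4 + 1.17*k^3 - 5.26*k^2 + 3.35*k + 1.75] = 62.04*k^2 + 7.02*k - 10.52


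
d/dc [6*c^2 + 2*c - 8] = 12*c + 2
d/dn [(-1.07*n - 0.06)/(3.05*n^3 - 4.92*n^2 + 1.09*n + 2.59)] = (6.527*n^3 - 4.7154*n^2 - 0.5904*n - 2.7059)/(9.3025*n^6 - 30.012*n^5 + 30.8554*n^4 + 5.0734*n^3 - 24.2975*n^2 + 5.6462*n + 6.7081)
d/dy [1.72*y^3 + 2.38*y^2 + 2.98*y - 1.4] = 5.16*y^2 + 4.76*y + 2.98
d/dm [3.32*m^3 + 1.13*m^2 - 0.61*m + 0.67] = 9.96*m^2 + 2.26*m - 0.61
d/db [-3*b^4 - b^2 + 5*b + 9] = -12*b^3 - 2*b + 5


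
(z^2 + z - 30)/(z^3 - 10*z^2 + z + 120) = (z + 6)/(z^2 - 5*z - 24)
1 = 1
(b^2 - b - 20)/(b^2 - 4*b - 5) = (b + 4)/(b + 1)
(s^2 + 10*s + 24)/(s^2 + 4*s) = (s + 6)/s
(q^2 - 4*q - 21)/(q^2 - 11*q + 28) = (q + 3)/(q - 4)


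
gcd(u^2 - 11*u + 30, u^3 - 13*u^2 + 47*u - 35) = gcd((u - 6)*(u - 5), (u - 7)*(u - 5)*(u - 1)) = u - 5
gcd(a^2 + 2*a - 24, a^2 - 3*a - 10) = 1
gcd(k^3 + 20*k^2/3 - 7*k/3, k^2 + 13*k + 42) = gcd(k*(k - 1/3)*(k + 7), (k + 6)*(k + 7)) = k + 7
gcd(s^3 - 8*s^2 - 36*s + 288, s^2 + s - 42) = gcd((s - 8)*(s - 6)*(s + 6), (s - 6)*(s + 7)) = s - 6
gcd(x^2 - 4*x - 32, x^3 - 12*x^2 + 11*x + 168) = x - 8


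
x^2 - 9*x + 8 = (x - 8)*(x - 1)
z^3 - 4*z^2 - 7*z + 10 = (z - 5)*(z - 1)*(z + 2)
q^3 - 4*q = q*(q - 2)*(q + 2)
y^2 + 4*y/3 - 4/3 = (y - 2/3)*(y + 2)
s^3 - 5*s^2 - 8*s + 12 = (s - 6)*(s - 1)*(s + 2)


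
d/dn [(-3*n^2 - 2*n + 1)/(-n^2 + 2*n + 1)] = 4*(-2*n^2 - n - 1)/(n^4 - 4*n^3 + 2*n^2 + 4*n + 1)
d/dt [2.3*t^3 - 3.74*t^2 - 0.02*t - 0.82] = 6.9*t^2 - 7.48*t - 0.02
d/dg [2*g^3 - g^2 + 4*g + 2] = 6*g^2 - 2*g + 4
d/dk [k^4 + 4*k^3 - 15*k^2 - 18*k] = 4*k^3 + 12*k^2 - 30*k - 18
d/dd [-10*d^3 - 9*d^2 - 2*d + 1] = -30*d^2 - 18*d - 2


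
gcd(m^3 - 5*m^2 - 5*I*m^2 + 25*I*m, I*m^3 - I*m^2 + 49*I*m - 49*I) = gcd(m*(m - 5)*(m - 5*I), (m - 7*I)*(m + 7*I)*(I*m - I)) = 1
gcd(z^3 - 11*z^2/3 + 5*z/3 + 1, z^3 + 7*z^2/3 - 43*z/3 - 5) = z^2 - 8*z/3 - 1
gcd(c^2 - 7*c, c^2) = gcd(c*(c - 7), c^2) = c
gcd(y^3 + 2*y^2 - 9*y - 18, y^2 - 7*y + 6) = 1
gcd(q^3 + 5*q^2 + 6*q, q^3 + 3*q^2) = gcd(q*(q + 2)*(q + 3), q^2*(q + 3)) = q^2 + 3*q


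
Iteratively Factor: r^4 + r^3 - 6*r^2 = (r)*(r^3 + r^2 - 6*r) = r*(r + 3)*(r^2 - 2*r) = r*(r - 2)*(r + 3)*(r)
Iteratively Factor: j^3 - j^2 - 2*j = (j + 1)*(j^2 - 2*j) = j*(j + 1)*(j - 2)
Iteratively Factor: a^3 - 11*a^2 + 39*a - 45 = (a - 3)*(a^2 - 8*a + 15) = (a - 5)*(a - 3)*(a - 3)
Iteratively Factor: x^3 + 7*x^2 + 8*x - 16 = (x - 1)*(x^2 + 8*x + 16) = (x - 1)*(x + 4)*(x + 4)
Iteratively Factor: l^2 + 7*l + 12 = (l + 4)*(l + 3)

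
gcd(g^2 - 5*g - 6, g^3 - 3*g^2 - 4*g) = g + 1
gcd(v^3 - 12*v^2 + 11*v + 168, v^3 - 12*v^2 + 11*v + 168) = v^3 - 12*v^2 + 11*v + 168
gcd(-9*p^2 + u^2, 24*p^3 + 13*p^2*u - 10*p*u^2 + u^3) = 3*p - u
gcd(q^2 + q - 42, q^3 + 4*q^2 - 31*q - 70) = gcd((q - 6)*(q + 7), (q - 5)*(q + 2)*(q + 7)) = q + 7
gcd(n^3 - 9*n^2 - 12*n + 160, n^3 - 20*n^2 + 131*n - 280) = n^2 - 13*n + 40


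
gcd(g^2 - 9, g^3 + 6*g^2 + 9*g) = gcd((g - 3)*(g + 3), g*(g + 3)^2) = g + 3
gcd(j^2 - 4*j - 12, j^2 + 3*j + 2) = j + 2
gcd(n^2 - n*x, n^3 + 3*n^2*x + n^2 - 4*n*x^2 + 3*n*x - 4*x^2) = -n + x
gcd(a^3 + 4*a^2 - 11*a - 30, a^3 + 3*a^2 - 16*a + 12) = 1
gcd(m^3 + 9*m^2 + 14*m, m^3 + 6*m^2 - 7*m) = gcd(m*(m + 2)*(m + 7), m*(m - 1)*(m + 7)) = m^2 + 7*m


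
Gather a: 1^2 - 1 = 0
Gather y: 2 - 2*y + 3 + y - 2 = 3 - y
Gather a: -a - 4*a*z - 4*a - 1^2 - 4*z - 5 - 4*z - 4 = a*(-4*z - 5) - 8*z - 10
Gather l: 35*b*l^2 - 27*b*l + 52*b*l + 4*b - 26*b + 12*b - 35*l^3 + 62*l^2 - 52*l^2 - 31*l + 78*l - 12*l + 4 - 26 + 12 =-10*b - 35*l^3 + l^2*(35*b + 10) + l*(25*b + 35) - 10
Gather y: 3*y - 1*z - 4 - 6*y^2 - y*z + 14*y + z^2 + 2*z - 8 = -6*y^2 + y*(17 - z) + z^2 + z - 12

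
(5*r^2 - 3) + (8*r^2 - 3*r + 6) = 13*r^2 - 3*r + 3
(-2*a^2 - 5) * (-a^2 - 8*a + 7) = 2*a^4 + 16*a^3 - 9*a^2 + 40*a - 35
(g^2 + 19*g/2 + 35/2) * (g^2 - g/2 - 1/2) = g^4 + 9*g^3 + 49*g^2/4 - 27*g/2 - 35/4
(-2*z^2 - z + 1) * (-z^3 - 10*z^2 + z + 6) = 2*z^5 + 21*z^4 + 7*z^3 - 23*z^2 - 5*z + 6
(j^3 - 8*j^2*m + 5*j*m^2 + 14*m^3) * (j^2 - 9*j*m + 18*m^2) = j^5 - 17*j^4*m + 95*j^3*m^2 - 175*j^2*m^3 - 36*j*m^4 + 252*m^5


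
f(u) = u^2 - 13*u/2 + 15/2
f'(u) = 2*u - 13/2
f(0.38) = 5.17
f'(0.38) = -5.74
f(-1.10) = 15.86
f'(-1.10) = -8.70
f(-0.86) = 13.83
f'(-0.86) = -8.22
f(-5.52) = 73.85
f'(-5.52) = -17.54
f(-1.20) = 16.74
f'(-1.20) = -8.90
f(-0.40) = 10.26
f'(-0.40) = -7.30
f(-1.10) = 15.86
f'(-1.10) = -8.70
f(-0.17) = 8.63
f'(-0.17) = -6.84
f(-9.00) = 147.00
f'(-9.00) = -24.50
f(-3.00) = 36.00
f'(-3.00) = -12.50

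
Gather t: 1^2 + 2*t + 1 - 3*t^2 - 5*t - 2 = -3*t^2 - 3*t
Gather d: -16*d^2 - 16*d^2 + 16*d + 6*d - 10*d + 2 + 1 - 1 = -32*d^2 + 12*d + 2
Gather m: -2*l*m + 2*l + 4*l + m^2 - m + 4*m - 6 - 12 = 6*l + m^2 + m*(3 - 2*l) - 18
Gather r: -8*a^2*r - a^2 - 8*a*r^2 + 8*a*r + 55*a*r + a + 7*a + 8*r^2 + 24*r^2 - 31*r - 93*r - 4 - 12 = -a^2 + 8*a + r^2*(32 - 8*a) + r*(-8*a^2 + 63*a - 124) - 16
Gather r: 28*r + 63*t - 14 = 28*r + 63*t - 14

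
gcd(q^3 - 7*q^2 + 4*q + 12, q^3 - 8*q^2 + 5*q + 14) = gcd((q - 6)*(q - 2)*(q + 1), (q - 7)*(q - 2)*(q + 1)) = q^2 - q - 2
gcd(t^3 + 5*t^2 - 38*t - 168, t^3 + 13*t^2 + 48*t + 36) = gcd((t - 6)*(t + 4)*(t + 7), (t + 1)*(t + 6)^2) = 1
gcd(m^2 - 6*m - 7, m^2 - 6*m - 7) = m^2 - 6*m - 7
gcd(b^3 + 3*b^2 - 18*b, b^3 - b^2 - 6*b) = b^2 - 3*b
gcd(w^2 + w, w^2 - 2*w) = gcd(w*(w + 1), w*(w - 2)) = w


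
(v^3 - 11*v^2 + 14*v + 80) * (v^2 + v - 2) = v^5 - 10*v^4 + v^3 + 116*v^2 + 52*v - 160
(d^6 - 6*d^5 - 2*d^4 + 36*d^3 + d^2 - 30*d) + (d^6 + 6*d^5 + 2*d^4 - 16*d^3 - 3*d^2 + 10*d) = 2*d^6 + 20*d^3 - 2*d^2 - 20*d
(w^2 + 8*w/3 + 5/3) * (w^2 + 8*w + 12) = w^4 + 32*w^3/3 + 35*w^2 + 136*w/3 + 20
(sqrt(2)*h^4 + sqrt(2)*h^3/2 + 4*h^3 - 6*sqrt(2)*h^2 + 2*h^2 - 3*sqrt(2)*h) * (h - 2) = sqrt(2)*h^5 - 3*sqrt(2)*h^4/2 + 4*h^4 - 7*sqrt(2)*h^3 - 6*h^3 - 4*h^2 + 9*sqrt(2)*h^2 + 6*sqrt(2)*h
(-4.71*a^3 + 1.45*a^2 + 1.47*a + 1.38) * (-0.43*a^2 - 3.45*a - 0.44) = 2.0253*a^5 + 15.626*a^4 - 3.5622*a^3 - 6.3029*a^2 - 5.4078*a - 0.6072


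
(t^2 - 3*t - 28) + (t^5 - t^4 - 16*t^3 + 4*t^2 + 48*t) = t^5 - t^4 - 16*t^3 + 5*t^2 + 45*t - 28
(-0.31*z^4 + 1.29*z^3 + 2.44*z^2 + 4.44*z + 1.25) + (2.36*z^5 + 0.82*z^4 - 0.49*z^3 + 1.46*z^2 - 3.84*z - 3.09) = 2.36*z^5 + 0.51*z^4 + 0.8*z^3 + 3.9*z^2 + 0.600000000000001*z - 1.84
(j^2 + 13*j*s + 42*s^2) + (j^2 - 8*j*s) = 2*j^2 + 5*j*s + 42*s^2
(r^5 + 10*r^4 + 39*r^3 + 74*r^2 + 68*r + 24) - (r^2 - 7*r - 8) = r^5 + 10*r^4 + 39*r^3 + 73*r^2 + 75*r + 32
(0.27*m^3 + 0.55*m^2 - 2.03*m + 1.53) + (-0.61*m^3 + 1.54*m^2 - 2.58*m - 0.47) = -0.34*m^3 + 2.09*m^2 - 4.61*m + 1.06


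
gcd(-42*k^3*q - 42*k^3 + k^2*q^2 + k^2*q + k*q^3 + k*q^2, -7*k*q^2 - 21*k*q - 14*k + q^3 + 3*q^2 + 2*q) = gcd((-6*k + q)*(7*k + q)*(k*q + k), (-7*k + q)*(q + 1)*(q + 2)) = q + 1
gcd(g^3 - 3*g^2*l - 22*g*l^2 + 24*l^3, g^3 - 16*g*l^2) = g + 4*l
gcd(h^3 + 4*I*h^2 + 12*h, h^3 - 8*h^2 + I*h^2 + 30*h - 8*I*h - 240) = h + 6*I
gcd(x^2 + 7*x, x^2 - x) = x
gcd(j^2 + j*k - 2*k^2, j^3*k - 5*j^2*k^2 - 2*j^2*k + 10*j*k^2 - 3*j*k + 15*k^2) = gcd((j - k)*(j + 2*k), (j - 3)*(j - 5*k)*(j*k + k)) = 1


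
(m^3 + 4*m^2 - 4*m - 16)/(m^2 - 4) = m + 4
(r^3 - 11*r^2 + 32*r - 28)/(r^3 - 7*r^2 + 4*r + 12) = (r^2 - 9*r + 14)/(r^2 - 5*r - 6)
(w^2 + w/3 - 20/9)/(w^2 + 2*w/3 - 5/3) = (w - 4/3)/(w - 1)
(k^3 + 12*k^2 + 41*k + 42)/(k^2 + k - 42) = (k^2 + 5*k + 6)/(k - 6)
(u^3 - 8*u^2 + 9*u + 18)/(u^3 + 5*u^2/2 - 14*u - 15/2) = 2*(u^2 - 5*u - 6)/(2*u^2 + 11*u + 5)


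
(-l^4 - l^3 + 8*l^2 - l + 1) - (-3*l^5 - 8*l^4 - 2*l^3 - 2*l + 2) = 3*l^5 + 7*l^4 + l^3 + 8*l^2 + l - 1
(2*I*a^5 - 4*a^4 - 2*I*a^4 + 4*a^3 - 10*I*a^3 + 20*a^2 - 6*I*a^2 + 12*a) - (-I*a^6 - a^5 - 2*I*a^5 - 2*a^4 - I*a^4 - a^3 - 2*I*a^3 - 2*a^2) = I*a^6 + a^5 + 4*I*a^5 - 2*a^4 - I*a^4 + 5*a^3 - 8*I*a^3 + 22*a^2 - 6*I*a^2 + 12*a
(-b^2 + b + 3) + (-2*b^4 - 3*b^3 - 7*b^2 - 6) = -2*b^4 - 3*b^3 - 8*b^2 + b - 3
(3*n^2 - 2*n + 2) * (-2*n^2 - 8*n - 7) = -6*n^4 - 20*n^3 - 9*n^2 - 2*n - 14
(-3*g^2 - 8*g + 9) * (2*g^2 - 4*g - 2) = -6*g^4 - 4*g^3 + 56*g^2 - 20*g - 18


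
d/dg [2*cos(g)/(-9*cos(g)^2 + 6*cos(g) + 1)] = 2*(9*sin(g)^2 - 10)*sin(g)/(9*sin(g)^2 + 6*cos(g) - 8)^2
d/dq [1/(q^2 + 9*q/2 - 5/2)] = 2*(-4*q - 9)/(2*q^2 + 9*q - 5)^2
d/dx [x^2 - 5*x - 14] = 2*x - 5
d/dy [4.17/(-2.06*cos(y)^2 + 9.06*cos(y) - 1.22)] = (37.7802 - 17.1804*cos(y))*sin(y)/(2.06*cos(y)^2 - 9.06*cos(y) + 1.22)^2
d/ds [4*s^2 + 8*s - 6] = 8*s + 8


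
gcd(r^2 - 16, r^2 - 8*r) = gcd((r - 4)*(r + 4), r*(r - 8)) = 1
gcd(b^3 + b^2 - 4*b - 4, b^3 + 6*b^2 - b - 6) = b + 1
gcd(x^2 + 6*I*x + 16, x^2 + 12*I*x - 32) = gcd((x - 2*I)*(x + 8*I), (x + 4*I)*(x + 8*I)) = x + 8*I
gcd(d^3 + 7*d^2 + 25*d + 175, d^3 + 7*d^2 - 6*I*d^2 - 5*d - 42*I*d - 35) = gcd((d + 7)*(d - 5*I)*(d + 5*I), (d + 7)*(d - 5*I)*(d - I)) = d^2 + d*(7 - 5*I) - 35*I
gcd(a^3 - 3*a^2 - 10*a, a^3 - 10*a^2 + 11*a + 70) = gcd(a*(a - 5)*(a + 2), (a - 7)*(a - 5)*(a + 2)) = a^2 - 3*a - 10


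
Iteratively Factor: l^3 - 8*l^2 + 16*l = (l)*(l^2 - 8*l + 16) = l*(l - 4)*(l - 4)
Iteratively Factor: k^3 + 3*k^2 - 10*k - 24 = (k + 2)*(k^2 + k - 12) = (k - 3)*(k + 2)*(k + 4)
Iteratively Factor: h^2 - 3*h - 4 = (h - 4)*(h + 1)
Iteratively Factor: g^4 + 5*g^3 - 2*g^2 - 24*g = (g + 4)*(g^3 + g^2 - 6*g) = (g - 2)*(g + 4)*(g^2 + 3*g) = g*(g - 2)*(g + 4)*(g + 3)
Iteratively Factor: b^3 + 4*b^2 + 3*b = (b + 1)*(b^2 + 3*b) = (b + 1)*(b + 3)*(b)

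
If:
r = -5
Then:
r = -5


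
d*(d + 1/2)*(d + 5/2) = d^3 + 3*d^2 + 5*d/4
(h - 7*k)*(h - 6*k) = h^2 - 13*h*k + 42*k^2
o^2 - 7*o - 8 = (o - 8)*(o + 1)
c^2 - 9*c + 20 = (c - 5)*(c - 4)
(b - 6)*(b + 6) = b^2 - 36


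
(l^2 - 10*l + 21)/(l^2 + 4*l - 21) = (l - 7)/(l + 7)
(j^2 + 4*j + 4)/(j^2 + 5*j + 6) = (j + 2)/(j + 3)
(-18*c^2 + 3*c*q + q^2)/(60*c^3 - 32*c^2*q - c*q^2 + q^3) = (-3*c + q)/(10*c^2 - 7*c*q + q^2)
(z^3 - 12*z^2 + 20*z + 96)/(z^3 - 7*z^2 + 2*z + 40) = (z^2 - 14*z + 48)/(z^2 - 9*z + 20)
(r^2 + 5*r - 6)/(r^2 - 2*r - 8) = (-r^2 - 5*r + 6)/(-r^2 + 2*r + 8)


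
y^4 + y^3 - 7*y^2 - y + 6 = (y - 2)*(y - 1)*(y + 1)*(y + 3)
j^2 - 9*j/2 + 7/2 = (j - 7/2)*(j - 1)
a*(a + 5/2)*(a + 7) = a^3 + 19*a^2/2 + 35*a/2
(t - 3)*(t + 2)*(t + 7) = t^3 + 6*t^2 - 13*t - 42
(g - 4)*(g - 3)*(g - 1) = g^3 - 8*g^2 + 19*g - 12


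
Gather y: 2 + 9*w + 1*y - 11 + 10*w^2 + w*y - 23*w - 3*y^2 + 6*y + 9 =10*w^2 - 14*w - 3*y^2 + y*(w + 7)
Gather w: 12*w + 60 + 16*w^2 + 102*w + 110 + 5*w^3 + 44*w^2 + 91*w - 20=5*w^3 + 60*w^2 + 205*w + 150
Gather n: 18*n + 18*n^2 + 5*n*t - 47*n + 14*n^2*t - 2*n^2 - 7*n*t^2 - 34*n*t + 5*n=n^2*(14*t + 16) + n*(-7*t^2 - 29*t - 24)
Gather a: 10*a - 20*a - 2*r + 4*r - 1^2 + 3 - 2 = -10*a + 2*r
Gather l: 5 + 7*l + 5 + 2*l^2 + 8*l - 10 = 2*l^2 + 15*l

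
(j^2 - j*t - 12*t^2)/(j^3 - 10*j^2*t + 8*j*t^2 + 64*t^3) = (-j - 3*t)/(-j^2 + 6*j*t + 16*t^2)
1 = 1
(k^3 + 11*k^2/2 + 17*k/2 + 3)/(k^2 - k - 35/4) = 2*(2*k^3 + 11*k^2 + 17*k + 6)/(4*k^2 - 4*k - 35)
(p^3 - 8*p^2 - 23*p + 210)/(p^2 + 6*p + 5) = (p^2 - 13*p + 42)/(p + 1)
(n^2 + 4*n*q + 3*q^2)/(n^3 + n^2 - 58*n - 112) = (n^2 + 4*n*q + 3*q^2)/(n^3 + n^2 - 58*n - 112)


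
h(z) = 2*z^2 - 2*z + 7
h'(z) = 4*z - 2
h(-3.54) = 39.14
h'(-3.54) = -16.16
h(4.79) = 43.31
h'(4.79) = 17.16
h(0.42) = 6.51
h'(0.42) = -0.32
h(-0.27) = 7.69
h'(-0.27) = -3.08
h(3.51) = 24.62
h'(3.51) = 12.04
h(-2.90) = 29.62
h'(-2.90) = -13.60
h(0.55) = 6.50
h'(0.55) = 0.20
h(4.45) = 37.70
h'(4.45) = 15.80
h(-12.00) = 319.00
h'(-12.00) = -50.00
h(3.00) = 19.00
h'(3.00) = 10.00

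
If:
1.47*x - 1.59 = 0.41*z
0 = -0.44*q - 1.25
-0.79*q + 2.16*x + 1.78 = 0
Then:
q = -2.84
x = -1.86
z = -10.56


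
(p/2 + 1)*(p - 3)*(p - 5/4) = p^3/2 - 9*p^2/8 - 19*p/8 + 15/4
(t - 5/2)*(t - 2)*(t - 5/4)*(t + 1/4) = t^4 - 11*t^3/2 + 147*t^2/16 - 115*t/32 - 25/16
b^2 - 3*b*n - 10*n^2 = (b - 5*n)*(b + 2*n)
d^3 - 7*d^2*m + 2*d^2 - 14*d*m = d*(d + 2)*(d - 7*m)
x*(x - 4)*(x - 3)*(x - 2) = x^4 - 9*x^3 + 26*x^2 - 24*x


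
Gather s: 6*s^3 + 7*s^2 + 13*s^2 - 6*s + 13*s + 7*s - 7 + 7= 6*s^3 + 20*s^2 + 14*s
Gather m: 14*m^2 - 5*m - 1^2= 14*m^2 - 5*m - 1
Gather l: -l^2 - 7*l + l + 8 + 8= -l^2 - 6*l + 16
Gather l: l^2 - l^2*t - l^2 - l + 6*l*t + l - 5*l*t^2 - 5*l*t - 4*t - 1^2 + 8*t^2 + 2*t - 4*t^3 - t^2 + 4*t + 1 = -l^2*t + l*(-5*t^2 + t) - 4*t^3 + 7*t^2 + 2*t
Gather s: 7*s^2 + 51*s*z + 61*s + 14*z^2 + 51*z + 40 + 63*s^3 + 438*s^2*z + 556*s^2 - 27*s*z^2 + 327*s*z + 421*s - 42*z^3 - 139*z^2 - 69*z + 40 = 63*s^3 + s^2*(438*z + 563) + s*(-27*z^2 + 378*z + 482) - 42*z^3 - 125*z^2 - 18*z + 80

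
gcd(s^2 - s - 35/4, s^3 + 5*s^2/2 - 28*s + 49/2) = s - 7/2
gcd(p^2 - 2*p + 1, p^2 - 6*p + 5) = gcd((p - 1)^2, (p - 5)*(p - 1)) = p - 1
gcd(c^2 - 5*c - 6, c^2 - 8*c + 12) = c - 6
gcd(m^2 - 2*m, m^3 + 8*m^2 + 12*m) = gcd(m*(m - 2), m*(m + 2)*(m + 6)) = m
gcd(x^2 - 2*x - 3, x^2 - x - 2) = x + 1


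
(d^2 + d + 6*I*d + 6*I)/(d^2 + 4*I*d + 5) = (d^2 + d + 6*I*d + 6*I)/(d^2 + 4*I*d + 5)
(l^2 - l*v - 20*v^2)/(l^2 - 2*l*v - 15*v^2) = (l + 4*v)/(l + 3*v)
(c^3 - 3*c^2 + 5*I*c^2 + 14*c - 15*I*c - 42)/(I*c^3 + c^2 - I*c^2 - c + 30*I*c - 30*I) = (-I*c^3 + c^2*(5 + 3*I) - c*(15 + 14*I) + 42*I)/(c^3 - c^2*(1 + I) + c*(30 + I) - 30)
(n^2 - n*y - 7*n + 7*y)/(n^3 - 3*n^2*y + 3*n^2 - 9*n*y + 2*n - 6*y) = (n^2 - n*y - 7*n + 7*y)/(n^3 - 3*n^2*y + 3*n^2 - 9*n*y + 2*n - 6*y)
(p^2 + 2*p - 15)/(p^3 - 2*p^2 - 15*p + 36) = (p + 5)/(p^2 + p - 12)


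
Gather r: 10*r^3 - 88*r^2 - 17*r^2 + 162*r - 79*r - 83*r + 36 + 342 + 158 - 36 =10*r^3 - 105*r^2 + 500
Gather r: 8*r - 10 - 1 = 8*r - 11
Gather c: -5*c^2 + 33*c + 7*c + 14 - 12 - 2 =-5*c^2 + 40*c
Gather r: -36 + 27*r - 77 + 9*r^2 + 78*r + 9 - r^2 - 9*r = 8*r^2 + 96*r - 104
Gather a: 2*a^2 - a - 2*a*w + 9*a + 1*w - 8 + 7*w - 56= 2*a^2 + a*(8 - 2*w) + 8*w - 64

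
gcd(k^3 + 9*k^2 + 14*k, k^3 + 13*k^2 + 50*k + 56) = k^2 + 9*k + 14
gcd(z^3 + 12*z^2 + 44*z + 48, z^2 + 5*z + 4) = z + 4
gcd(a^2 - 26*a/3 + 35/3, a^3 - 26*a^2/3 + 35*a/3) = a^2 - 26*a/3 + 35/3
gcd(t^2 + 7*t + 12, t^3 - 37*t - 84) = t^2 + 7*t + 12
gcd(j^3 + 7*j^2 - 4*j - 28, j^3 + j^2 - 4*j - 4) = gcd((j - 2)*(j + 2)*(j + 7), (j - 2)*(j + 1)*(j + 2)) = j^2 - 4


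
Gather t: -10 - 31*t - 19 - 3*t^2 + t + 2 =-3*t^2 - 30*t - 27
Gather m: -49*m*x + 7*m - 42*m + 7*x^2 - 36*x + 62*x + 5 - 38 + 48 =m*(-49*x - 35) + 7*x^2 + 26*x + 15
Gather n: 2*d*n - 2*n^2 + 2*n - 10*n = -2*n^2 + n*(2*d - 8)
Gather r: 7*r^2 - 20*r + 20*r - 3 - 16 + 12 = 7*r^2 - 7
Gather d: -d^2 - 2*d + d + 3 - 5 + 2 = -d^2 - d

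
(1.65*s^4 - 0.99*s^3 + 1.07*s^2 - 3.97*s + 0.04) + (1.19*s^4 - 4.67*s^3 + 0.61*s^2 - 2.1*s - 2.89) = 2.84*s^4 - 5.66*s^3 + 1.68*s^2 - 6.07*s - 2.85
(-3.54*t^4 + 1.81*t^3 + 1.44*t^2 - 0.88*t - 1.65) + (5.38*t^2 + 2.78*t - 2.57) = -3.54*t^4 + 1.81*t^3 + 6.82*t^2 + 1.9*t - 4.22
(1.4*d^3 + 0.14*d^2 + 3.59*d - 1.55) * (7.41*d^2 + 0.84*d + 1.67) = 10.374*d^5 + 2.2134*d^4 + 29.0575*d^3 - 8.2361*d^2 + 4.6933*d - 2.5885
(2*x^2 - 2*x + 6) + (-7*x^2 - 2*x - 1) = -5*x^2 - 4*x + 5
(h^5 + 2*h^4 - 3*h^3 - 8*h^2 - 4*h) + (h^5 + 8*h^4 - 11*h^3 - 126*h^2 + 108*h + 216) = 2*h^5 + 10*h^4 - 14*h^3 - 134*h^2 + 104*h + 216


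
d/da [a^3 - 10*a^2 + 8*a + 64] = 3*a^2 - 20*a + 8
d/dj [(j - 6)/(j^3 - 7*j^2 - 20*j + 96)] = (j^3 - 7*j^2 - 20*j + (j - 6)*(-3*j^2 + 14*j + 20) + 96)/(j^3 - 7*j^2 - 20*j + 96)^2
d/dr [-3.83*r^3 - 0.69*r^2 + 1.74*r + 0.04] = -11.49*r^2 - 1.38*r + 1.74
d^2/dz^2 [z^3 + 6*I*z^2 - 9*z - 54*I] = 6*z + 12*I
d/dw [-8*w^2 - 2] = -16*w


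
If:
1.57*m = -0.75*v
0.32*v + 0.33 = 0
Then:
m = 0.49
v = -1.03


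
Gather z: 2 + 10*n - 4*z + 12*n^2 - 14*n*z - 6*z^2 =12*n^2 + 10*n - 6*z^2 + z*(-14*n - 4) + 2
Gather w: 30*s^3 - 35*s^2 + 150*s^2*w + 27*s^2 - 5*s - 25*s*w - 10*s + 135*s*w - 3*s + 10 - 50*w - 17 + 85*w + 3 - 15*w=30*s^3 - 8*s^2 - 18*s + w*(150*s^2 + 110*s + 20) - 4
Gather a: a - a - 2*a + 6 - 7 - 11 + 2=-2*a - 10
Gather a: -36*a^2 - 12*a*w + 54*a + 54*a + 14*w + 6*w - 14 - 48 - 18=-36*a^2 + a*(108 - 12*w) + 20*w - 80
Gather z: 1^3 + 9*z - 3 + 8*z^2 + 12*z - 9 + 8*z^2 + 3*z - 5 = 16*z^2 + 24*z - 16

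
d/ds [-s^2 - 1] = -2*s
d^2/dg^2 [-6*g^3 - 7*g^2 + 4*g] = -36*g - 14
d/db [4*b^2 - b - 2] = 8*b - 1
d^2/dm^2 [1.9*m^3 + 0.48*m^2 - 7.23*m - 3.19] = 11.4*m + 0.96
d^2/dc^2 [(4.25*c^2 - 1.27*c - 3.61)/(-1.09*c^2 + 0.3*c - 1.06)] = (7.105427357601e-15*c^4 + 0.238274000000001*c^3 + 55.196946*c^2 - 15.886968*c - 16.435068)/(1.295029*c^6 - 1.06929*c^5 + 4.072458*c^4 - 2.10672*c^3 + 3.960372*c^2 - 1.01124*c + 1.191016)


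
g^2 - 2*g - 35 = (g - 7)*(g + 5)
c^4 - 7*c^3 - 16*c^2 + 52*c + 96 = (c - 8)*(c - 3)*(c + 2)^2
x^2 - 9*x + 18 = (x - 6)*(x - 3)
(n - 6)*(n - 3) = n^2 - 9*n + 18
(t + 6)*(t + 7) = t^2 + 13*t + 42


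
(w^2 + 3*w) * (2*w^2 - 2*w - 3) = 2*w^4 + 4*w^3 - 9*w^2 - 9*w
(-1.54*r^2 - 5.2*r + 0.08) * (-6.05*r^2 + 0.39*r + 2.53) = 9.317*r^4 + 30.8594*r^3 - 6.4082*r^2 - 13.1248*r + 0.2024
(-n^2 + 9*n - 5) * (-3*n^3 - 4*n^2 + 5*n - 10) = 3*n^5 - 23*n^4 - 26*n^3 + 75*n^2 - 115*n + 50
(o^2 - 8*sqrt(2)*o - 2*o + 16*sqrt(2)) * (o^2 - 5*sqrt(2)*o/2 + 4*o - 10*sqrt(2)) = o^4 - 21*sqrt(2)*o^3/2 + 2*o^3 - 21*sqrt(2)*o^2 + 32*o^2 + 80*o + 84*sqrt(2)*o - 320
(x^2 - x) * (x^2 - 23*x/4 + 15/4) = x^4 - 27*x^3/4 + 19*x^2/2 - 15*x/4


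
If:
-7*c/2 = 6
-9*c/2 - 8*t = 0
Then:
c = -12/7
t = 27/28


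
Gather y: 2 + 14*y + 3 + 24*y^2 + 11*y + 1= 24*y^2 + 25*y + 6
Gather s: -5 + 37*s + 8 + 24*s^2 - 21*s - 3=24*s^2 + 16*s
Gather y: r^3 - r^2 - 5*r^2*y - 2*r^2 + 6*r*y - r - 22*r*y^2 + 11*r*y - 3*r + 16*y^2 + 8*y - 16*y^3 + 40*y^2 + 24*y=r^3 - 3*r^2 - 4*r - 16*y^3 + y^2*(56 - 22*r) + y*(-5*r^2 + 17*r + 32)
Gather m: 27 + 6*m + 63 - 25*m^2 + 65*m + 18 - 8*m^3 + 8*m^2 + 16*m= -8*m^3 - 17*m^2 + 87*m + 108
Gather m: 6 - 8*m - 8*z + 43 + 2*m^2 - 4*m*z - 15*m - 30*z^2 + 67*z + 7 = 2*m^2 + m*(-4*z - 23) - 30*z^2 + 59*z + 56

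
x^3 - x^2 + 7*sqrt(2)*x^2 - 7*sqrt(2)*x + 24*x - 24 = (x - 1)*(x + 3*sqrt(2))*(x + 4*sqrt(2))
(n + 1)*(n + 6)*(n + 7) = n^3 + 14*n^2 + 55*n + 42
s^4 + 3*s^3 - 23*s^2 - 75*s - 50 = (s - 5)*(s + 1)*(s + 2)*(s + 5)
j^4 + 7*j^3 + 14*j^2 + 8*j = j*(j + 1)*(j + 2)*(j + 4)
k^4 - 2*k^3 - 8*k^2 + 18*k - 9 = (k - 3)*(k - 1)^2*(k + 3)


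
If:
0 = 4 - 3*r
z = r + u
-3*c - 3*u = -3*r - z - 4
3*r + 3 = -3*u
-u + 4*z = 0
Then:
No Solution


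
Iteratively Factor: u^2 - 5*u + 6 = (u - 2)*(u - 3)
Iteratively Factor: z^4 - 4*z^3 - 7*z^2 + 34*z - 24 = (z + 3)*(z^3 - 7*z^2 + 14*z - 8) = (z - 4)*(z + 3)*(z^2 - 3*z + 2) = (z - 4)*(z - 2)*(z + 3)*(z - 1)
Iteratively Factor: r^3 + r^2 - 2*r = (r)*(r^2 + r - 2) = r*(r - 1)*(r + 2)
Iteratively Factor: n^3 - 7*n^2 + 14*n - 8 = (n - 2)*(n^2 - 5*n + 4) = (n - 2)*(n - 1)*(n - 4)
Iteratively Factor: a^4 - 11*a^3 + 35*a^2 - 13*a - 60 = (a - 4)*(a^3 - 7*a^2 + 7*a + 15) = (a - 5)*(a - 4)*(a^2 - 2*a - 3) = (a - 5)*(a - 4)*(a + 1)*(a - 3)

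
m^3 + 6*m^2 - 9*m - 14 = (m - 2)*(m + 1)*(m + 7)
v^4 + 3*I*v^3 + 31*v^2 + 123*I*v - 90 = (v - 6*I)*(v + I)*(v + 3*I)*(v + 5*I)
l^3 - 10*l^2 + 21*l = l*(l - 7)*(l - 3)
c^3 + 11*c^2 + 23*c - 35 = (c - 1)*(c + 5)*(c + 7)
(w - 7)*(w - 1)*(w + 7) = w^3 - w^2 - 49*w + 49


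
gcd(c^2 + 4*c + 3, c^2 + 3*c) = c + 3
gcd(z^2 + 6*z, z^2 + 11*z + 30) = z + 6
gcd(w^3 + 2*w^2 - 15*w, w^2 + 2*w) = w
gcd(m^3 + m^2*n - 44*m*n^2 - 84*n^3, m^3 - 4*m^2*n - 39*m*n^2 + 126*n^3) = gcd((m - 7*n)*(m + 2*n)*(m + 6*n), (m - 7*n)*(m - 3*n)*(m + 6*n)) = m^2 - m*n - 42*n^2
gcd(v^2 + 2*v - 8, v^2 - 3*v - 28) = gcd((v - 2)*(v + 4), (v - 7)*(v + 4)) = v + 4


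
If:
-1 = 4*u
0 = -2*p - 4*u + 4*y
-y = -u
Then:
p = 0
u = -1/4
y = -1/4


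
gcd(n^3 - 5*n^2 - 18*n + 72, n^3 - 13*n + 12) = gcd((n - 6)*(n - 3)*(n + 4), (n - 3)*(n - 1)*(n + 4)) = n^2 + n - 12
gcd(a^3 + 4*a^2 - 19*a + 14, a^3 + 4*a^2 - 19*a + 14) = a^3 + 4*a^2 - 19*a + 14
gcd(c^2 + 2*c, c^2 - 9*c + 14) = 1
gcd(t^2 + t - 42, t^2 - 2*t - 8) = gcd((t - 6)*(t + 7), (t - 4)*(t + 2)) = 1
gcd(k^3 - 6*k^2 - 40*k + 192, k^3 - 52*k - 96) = k^2 - 2*k - 48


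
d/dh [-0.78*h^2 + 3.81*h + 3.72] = 3.81 - 1.56*h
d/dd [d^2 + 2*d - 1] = 2*d + 2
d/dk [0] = 0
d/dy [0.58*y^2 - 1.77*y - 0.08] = 1.16*y - 1.77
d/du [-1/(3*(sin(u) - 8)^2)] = 2*cos(u)/(3*(sin(u) - 8)^3)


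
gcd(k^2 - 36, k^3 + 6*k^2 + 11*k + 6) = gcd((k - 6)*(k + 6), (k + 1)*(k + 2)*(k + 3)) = 1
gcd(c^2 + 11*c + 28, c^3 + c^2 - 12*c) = c + 4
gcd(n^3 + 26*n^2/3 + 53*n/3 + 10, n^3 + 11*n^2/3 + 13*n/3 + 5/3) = n^2 + 8*n/3 + 5/3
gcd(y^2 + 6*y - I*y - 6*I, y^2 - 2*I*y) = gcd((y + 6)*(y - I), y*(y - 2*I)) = 1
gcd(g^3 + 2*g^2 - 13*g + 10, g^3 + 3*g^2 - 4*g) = g - 1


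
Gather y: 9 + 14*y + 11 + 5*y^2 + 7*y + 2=5*y^2 + 21*y + 22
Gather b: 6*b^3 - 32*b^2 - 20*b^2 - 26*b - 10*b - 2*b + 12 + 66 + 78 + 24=6*b^3 - 52*b^2 - 38*b + 180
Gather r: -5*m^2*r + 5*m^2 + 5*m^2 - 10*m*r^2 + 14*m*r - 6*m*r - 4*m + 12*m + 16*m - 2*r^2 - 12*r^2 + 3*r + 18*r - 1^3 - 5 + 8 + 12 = 10*m^2 + 24*m + r^2*(-10*m - 14) + r*(-5*m^2 + 8*m + 21) + 14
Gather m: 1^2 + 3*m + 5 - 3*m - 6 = 0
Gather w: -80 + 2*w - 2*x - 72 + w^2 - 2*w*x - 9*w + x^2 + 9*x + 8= w^2 + w*(-2*x - 7) + x^2 + 7*x - 144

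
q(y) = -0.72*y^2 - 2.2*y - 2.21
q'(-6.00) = 6.44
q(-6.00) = -14.93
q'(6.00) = -10.84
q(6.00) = -41.33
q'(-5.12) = 5.17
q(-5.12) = -9.82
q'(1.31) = -4.09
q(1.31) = -6.33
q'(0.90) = -3.50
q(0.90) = -4.77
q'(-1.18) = -0.50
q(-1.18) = -0.62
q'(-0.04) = -2.14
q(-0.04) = -2.12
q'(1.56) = -4.45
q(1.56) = -7.39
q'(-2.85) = 1.90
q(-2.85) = -1.79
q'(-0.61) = -1.32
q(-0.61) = -1.14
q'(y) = -1.44*y - 2.2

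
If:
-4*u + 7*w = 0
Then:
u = 7*w/4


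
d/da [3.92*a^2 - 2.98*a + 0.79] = 7.84*a - 2.98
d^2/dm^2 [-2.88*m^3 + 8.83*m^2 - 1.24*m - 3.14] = 17.66 - 17.28*m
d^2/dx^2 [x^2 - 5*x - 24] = 2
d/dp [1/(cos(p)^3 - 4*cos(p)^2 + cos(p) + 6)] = (3*cos(p)^2 - 8*cos(p) + 1)*sin(p)/(cos(p)^3 - 4*cos(p)^2 + cos(p) + 6)^2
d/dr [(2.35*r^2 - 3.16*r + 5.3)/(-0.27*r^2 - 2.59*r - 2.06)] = (-6.9397*r^2 - 6.82*r + 20.2366)/(0.0729*r^4 + 1.3986*r^3 + 7.8205*r^2 + 10.6708*r + 4.2436)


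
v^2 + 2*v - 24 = (v - 4)*(v + 6)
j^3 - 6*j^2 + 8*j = j*(j - 4)*(j - 2)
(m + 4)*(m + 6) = m^2 + 10*m + 24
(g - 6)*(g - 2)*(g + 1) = g^3 - 7*g^2 + 4*g + 12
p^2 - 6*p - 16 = (p - 8)*(p + 2)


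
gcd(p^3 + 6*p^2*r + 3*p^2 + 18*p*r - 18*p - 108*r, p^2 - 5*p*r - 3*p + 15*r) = p - 3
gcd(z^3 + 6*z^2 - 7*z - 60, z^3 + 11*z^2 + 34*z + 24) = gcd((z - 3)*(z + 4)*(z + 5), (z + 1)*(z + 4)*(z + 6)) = z + 4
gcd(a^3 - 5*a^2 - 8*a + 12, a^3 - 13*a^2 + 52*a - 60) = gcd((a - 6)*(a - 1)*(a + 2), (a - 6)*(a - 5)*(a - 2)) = a - 6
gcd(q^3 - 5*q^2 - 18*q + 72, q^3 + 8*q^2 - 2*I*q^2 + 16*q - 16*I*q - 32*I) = q + 4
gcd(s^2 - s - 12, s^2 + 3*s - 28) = s - 4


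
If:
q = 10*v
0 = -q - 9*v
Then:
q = 0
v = 0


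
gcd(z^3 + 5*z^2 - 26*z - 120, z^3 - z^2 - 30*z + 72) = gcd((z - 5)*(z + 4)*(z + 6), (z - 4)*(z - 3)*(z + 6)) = z + 6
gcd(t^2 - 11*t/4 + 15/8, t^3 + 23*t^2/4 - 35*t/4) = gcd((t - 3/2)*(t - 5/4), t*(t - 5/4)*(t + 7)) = t - 5/4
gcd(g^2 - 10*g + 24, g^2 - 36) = g - 6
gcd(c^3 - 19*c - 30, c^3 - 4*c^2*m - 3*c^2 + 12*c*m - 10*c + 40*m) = c^2 - 3*c - 10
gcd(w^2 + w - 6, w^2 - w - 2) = w - 2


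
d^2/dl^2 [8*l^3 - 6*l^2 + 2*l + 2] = 48*l - 12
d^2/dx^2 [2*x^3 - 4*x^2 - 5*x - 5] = 12*x - 8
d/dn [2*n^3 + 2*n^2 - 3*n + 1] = 6*n^2 + 4*n - 3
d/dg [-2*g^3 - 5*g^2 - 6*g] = -6*g^2 - 10*g - 6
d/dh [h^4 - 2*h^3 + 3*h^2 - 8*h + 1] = 4*h^3 - 6*h^2 + 6*h - 8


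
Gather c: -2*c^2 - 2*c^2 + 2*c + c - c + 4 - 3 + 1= -4*c^2 + 2*c + 2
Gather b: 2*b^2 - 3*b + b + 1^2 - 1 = 2*b^2 - 2*b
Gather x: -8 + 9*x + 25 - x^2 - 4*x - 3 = -x^2 + 5*x + 14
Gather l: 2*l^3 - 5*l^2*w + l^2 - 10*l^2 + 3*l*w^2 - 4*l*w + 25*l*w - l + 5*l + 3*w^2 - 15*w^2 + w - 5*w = 2*l^3 + l^2*(-5*w - 9) + l*(3*w^2 + 21*w + 4) - 12*w^2 - 4*w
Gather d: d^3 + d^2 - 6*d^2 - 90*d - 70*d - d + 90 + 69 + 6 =d^3 - 5*d^2 - 161*d + 165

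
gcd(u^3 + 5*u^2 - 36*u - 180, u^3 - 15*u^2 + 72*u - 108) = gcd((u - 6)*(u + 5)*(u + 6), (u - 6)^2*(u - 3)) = u - 6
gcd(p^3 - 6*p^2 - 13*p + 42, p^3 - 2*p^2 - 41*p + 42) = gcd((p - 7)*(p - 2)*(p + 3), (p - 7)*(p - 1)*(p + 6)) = p - 7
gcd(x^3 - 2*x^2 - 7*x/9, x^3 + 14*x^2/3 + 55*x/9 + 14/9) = x + 1/3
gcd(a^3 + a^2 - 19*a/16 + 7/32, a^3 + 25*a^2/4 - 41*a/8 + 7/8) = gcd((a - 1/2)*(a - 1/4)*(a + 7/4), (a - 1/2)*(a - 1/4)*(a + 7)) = a^2 - 3*a/4 + 1/8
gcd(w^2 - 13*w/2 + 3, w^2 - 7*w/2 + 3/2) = w - 1/2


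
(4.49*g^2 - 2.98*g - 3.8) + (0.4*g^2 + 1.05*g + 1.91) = 4.89*g^2 - 1.93*g - 1.89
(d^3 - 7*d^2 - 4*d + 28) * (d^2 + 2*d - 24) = d^5 - 5*d^4 - 42*d^3 + 188*d^2 + 152*d - 672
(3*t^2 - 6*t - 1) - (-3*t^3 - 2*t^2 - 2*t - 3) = 3*t^3 + 5*t^2 - 4*t + 2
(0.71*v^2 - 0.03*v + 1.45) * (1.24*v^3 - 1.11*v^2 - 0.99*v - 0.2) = 0.8804*v^5 - 0.8253*v^4 + 1.1284*v^3 - 1.7218*v^2 - 1.4295*v - 0.29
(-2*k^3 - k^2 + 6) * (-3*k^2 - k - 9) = 6*k^5 + 5*k^4 + 19*k^3 - 9*k^2 - 6*k - 54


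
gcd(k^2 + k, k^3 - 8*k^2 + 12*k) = k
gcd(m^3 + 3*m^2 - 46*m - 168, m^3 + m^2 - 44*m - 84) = m^2 - m - 42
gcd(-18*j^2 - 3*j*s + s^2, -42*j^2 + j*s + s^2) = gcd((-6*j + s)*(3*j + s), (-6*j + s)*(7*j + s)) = -6*j + s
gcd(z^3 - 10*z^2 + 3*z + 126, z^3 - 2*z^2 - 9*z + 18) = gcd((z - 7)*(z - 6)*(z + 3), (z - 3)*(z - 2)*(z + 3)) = z + 3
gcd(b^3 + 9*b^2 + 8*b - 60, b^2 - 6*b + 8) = b - 2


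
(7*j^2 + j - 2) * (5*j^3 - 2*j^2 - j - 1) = 35*j^5 - 9*j^4 - 19*j^3 - 4*j^2 + j + 2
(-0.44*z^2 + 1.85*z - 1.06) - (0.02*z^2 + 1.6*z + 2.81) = -0.46*z^2 + 0.25*z - 3.87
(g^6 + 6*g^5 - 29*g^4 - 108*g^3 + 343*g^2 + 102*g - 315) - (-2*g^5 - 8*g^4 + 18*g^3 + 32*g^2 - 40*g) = g^6 + 8*g^5 - 21*g^4 - 126*g^3 + 311*g^2 + 142*g - 315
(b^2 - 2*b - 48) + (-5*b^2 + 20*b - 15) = -4*b^2 + 18*b - 63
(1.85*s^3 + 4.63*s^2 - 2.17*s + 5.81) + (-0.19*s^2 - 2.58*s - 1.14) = 1.85*s^3 + 4.44*s^2 - 4.75*s + 4.67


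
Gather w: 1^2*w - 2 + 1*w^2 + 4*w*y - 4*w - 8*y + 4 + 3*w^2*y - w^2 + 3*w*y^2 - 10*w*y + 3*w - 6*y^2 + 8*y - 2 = 3*w^2*y + w*(3*y^2 - 6*y) - 6*y^2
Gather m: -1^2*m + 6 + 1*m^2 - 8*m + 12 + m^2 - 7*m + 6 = 2*m^2 - 16*m + 24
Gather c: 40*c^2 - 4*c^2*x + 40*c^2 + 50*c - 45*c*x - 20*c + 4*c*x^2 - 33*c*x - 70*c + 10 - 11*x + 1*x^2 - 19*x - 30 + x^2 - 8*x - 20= c^2*(80 - 4*x) + c*(4*x^2 - 78*x - 40) + 2*x^2 - 38*x - 40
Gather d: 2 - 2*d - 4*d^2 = -4*d^2 - 2*d + 2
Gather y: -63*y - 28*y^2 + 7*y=-28*y^2 - 56*y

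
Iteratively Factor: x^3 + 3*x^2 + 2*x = (x)*(x^2 + 3*x + 2) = x*(x + 1)*(x + 2)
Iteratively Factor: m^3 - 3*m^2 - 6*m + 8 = (m + 2)*(m^2 - 5*m + 4) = (m - 1)*(m + 2)*(m - 4)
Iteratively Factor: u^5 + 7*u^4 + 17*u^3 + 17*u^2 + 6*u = (u + 2)*(u^4 + 5*u^3 + 7*u^2 + 3*u) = (u + 2)*(u + 3)*(u^3 + 2*u^2 + u) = u*(u + 2)*(u + 3)*(u^2 + 2*u + 1) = u*(u + 1)*(u + 2)*(u + 3)*(u + 1)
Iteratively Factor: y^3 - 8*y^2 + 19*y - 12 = (y - 3)*(y^2 - 5*y + 4) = (y - 3)*(y - 1)*(y - 4)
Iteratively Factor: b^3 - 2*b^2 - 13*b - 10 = (b - 5)*(b^2 + 3*b + 2) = (b - 5)*(b + 1)*(b + 2)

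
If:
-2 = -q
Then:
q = 2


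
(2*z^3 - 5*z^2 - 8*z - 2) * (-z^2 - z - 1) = -2*z^5 + 3*z^4 + 11*z^3 + 15*z^2 + 10*z + 2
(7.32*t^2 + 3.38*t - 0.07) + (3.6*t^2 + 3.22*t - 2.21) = 10.92*t^2 + 6.6*t - 2.28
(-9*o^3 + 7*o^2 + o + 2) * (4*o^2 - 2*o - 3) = -36*o^5 + 46*o^4 + 17*o^3 - 15*o^2 - 7*o - 6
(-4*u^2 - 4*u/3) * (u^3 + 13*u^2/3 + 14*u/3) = -4*u^5 - 56*u^4/3 - 220*u^3/9 - 56*u^2/9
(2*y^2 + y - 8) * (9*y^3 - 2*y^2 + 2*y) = 18*y^5 + 5*y^4 - 70*y^3 + 18*y^2 - 16*y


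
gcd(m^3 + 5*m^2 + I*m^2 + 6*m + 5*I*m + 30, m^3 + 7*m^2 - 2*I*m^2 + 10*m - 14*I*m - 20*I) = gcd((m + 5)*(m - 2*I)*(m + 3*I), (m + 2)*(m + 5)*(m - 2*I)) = m^2 + m*(5 - 2*I) - 10*I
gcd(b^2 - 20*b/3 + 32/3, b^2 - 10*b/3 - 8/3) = b - 4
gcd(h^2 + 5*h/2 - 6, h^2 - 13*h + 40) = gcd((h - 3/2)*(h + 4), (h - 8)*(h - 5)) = 1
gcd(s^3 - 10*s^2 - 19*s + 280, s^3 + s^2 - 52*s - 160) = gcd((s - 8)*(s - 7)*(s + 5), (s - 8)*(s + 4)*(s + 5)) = s^2 - 3*s - 40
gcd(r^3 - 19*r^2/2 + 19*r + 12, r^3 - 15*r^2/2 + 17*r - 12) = r - 4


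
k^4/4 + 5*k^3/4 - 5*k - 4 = (k/4 + 1)*(k - 2)*(k + 1)*(k + 2)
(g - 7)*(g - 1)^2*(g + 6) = g^4 - 3*g^3 - 39*g^2 + 83*g - 42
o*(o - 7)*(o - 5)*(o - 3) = o^4 - 15*o^3 + 71*o^2 - 105*o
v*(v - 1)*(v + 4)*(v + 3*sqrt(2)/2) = v^4 + 3*sqrt(2)*v^3/2 + 3*v^3 - 4*v^2 + 9*sqrt(2)*v^2/2 - 6*sqrt(2)*v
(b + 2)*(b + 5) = b^2 + 7*b + 10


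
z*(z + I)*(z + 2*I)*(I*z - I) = I*z^4 - 3*z^3 - I*z^3 + 3*z^2 - 2*I*z^2 + 2*I*z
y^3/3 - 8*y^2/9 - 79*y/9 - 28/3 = (y/3 + 1)*(y - 7)*(y + 4/3)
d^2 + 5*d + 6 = (d + 2)*(d + 3)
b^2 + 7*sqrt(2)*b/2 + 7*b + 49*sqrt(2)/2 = (b + 7)*(b + 7*sqrt(2)/2)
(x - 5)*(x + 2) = x^2 - 3*x - 10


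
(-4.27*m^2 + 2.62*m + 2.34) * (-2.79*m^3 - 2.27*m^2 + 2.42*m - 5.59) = 11.9133*m^5 + 2.3831*m^4 - 22.8094*m^3 + 24.8979*m^2 - 8.983*m - 13.0806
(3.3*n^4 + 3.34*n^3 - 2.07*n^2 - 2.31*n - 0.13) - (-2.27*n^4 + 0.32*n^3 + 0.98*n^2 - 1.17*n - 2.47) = 5.57*n^4 + 3.02*n^3 - 3.05*n^2 - 1.14*n + 2.34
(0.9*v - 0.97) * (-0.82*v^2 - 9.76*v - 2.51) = -0.738*v^3 - 7.9886*v^2 + 7.2082*v + 2.4347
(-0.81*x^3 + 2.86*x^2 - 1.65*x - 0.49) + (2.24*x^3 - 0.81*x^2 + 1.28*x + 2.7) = 1.43*x^3 + 2.05*x^2 - 0.37*x + 2.21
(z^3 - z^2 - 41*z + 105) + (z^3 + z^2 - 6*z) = 2*z^3 - 47*z + 105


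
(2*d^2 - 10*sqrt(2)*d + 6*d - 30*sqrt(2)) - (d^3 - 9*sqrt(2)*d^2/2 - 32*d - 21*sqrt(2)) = -d^3 + 2*d^2 + 9*sqrt(2)*d^2/2 - 10*sqrt(2)*d + 38*d - 9*sqrt(2)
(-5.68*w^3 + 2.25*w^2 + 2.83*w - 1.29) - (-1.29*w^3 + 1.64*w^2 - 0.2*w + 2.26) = -4.39*w^3 + 0.61*w^2 + 3.03*w - 3.55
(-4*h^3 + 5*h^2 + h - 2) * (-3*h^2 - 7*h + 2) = 12*h^5 + 13*h^4 - 46*h^3 + 9*h^2 + 16*h - 4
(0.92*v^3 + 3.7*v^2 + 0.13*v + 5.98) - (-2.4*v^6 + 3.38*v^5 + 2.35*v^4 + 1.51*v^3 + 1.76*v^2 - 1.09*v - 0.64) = 2.4*v^6 - 3.38*v^5 - 2.35*v^4 - 0.59*v^3 + 1.94*v^2 + 1.22*v + 6.62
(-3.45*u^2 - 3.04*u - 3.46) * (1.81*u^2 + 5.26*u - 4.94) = -6.2445*u^4 - 23.6494*u^3 - 5.21*u^2 - 3.182*u + 17.0924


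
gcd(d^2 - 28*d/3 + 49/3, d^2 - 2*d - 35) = d - 7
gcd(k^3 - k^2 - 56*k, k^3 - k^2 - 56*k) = k^3 - k^2 - 56*k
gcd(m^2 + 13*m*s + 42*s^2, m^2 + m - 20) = 1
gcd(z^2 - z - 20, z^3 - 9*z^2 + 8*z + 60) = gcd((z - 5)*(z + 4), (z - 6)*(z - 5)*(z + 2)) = z - 5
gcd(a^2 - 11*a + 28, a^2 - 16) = a - 4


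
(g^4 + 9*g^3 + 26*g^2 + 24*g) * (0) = 0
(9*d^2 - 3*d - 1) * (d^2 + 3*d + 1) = 9*d^4 + 24*d^3 - d^2 - 6*d - 1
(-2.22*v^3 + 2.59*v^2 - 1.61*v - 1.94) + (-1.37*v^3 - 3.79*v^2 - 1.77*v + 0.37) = -3.59*v^3 - 1.2*v^2 - 3.38*v - 1.57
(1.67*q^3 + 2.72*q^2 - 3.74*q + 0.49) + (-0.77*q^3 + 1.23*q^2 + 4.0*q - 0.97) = 0.9*q^3 + 3.95*q^2 + 0.26*q - 0.48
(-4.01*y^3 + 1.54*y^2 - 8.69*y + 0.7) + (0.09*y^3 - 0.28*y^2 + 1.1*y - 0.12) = -3.92*y^3 + 1.26*y^2 - 7.59*y + 0.58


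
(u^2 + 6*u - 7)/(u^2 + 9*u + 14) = (u - 1)/(u + 2)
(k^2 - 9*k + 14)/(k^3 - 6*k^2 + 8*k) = (k - 7)/(k*(k - 4))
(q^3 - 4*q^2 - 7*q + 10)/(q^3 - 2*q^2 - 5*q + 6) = (q - 5)/(q - 3)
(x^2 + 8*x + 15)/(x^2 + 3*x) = (x + 5)/x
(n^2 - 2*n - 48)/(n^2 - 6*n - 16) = (n + 6)/(n + 2)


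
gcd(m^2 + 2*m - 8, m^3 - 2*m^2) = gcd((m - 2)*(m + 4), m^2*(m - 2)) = m - 2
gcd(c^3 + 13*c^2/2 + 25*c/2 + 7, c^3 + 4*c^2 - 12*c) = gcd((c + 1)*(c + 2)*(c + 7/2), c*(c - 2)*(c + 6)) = 1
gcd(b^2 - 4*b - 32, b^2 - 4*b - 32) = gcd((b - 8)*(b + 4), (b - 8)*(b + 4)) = b^2 - 4*b - 32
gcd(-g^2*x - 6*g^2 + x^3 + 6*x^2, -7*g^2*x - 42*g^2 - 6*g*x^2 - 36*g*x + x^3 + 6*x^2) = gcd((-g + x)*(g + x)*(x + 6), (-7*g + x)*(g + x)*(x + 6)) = g*x + 6*g + x^2 + 6*x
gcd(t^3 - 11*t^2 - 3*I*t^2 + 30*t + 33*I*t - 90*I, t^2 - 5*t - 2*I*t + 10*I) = t - 5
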